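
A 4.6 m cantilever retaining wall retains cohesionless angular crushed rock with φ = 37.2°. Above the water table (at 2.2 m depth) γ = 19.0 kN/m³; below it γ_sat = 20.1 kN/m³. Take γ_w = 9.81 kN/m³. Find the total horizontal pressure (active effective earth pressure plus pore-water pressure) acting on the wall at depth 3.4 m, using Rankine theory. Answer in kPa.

K_a = (1 − sin φ)/(1 + sin φ) = 0.2464.
γ' = 20.1 − 9.81 = 10.29 kN/m³.
Effective vertical stress at 3.4 m: σ'_v = 19.0×2.2 + 10.29×1.20 = 54.15 kPa.
σ'_h = K_a σ'_v = 0.2464 × 54.15 = 13.34 kPa; u = γ_w × 1.20 = 11.77 kPa.
Total σ_h = 13.34 + 11.77 = 25.12 kPa.

25.1 kPa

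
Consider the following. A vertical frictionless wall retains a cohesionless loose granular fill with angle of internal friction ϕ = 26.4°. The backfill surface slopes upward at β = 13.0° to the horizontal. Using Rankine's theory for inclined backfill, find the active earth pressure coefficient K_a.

K_a = cos β · (cos β − √(cos²β − cos²φ)) / (cos β + √(cos²β − cos²φ)).
cos β = 0.9744, cos φ = 0.8957, √(cos²β − cos²φ) = 0.3835.
K_a = 0.9744 × (0.9744 − 0.3835)/(0.9744 + 0.3835) = 0.4240.

0.424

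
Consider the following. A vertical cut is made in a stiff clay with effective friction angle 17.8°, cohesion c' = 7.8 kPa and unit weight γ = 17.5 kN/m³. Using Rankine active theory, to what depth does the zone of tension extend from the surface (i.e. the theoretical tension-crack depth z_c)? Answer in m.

K_a = tan²(45° − 17.8°/2) = 0.5318; √K_a = 0.7292.
The active pressure is zero where K_a γ z = 2c√K_a, so z_c = 2c/(γ√K_a) = 2×7.8/(17.5×0.7292) = 1.222 m.

1.22 m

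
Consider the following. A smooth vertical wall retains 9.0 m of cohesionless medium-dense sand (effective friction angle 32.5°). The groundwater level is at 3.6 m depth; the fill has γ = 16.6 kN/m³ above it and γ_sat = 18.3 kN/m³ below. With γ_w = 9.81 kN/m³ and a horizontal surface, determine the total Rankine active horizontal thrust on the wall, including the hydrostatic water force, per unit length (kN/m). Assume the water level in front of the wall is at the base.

310 kN/m

K_a = tan²(45° − φ/2) = 0.3010.
γ' = 18.3 − 9.81 = 8.490 kN/m³. Depth below WT = 5.4 m.
σ'_h at WT = K_a γ d_w = 17.99 kPa; at base = 17.99 + K_a γ' × 5.4 = 31.79 kPa.
P₁ (0–3.6 m) = ½×17.99×3.6 = 32.38. P₂ (3.6–9.0 m) = ½(17.99+31.79)×5.4 = 134.4.
P_w = ½ γ_w h₂² = 0.5×9.81×5.4² = 143.0. Total = 32.38+134.4+143.0 = 309.8 kN/m.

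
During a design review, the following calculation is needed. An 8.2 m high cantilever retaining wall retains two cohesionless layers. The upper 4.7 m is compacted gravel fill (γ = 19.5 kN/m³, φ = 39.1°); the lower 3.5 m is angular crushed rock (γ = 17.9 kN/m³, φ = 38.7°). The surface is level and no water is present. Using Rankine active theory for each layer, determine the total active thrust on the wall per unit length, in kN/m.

148 kN/m

K_a1 = tan²(45°−39.1°/2) = 0.2265; K_a2 = tan²(45°−38.7°/2) = 0.2306.
Layer 1: σ at base = K_a1 γ₁ h₁ = 20.76 kPa; P₁ = ½×20.76×4.7 = 48.78.
Layer 2: σ_v at top = γ₁h₁ = 91.65; σ_h top = K_a2×91.65 = 21.13; σ_h base = K_a2×(91.65+17.9×3.5) = 35.58.
P₂ = ½(21.13+35.58)×3.5 = 99.25. Total P_a = 48.78+99.25 = 148.0 kN/m.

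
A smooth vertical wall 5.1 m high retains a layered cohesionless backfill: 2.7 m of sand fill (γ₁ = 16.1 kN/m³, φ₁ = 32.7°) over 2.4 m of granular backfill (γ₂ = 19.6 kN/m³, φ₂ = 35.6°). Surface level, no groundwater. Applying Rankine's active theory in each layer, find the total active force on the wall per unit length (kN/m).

60.0 kN/m

K_a1 = tan²(45°−32.7°/2) = 0.2985; K_a2 = tan²(45°−35.6°/2) = 0.2641.
Layer 1: σ at base = K_a1 γ₁ h₁ = 12.98 kPa; P₁ = ½×12.98×2.7 = 17.52.
Layer 2: σ_v at top = γ₁h₁ = 43.47; σ_h top = K_a2×43.47 = 11.48; σ_h base = K_a2×(43.47+19.6×2.4) = 23.91.
P₂ = ½(11.48+23.91)×2.4 = 42.46. Total P_a = 17.52+42.46 = 59.98 kN/m.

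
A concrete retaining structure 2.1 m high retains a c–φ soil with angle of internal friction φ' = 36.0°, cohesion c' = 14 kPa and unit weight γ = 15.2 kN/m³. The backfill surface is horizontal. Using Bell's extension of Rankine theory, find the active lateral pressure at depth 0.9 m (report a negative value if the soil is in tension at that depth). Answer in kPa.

-10.7 kPa

K_a = (1 − sin φ)/(1 + sin φ) = 0.2596.
σ_a = K_a γ z − 2c√K_a = 0.2596×15.2×0.9 − 2×14×0.5095 = -10.72 kPa.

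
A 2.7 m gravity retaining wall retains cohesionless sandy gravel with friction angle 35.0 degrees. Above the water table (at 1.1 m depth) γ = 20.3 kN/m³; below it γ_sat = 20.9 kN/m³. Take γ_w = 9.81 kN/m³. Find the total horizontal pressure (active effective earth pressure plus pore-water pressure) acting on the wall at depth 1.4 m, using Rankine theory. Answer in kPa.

K_a = (1 − sin φ)/(1 + sin φ) = 0.2710.
γ' = 20.9 − 9.81 = 11.09 kN/m³.
Effective vertical stress at 1.4 m: σ'_v = 20.3×1.1 + 11.09×0.300 = 25.66 kPa.
σ'_h = K_a σ'_v = 0.2710 × 25.66 = 6.953 kPa; u = γ_w × 0.300 = 2.943 kPa.
Total σ_h = 6.953 + 2.943 = 9.896 kPa.

9.90 kPa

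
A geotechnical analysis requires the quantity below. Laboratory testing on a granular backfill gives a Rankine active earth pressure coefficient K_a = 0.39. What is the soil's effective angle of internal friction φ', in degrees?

26.0°

K_a = tan²(45° − φ/2) ⇒ 45° − φ/2 = arctan(√0.39) = 31.98°.
φ = 2(45° − 31.98°) = 26.03°.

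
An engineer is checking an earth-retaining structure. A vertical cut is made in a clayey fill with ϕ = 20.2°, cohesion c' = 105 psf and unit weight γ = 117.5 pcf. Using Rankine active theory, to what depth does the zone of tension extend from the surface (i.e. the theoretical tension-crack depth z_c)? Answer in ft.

K_a = tan²(45° − 20.2°/2) = 0.4867; √K_a = 0.6976.
The active pressure is zero where K_a γ z = 2c√K_a, so z_c = 2c/(γ√K_a) = 2×105/(117.5×0.6976) = 2.562 ft.

2.56 ft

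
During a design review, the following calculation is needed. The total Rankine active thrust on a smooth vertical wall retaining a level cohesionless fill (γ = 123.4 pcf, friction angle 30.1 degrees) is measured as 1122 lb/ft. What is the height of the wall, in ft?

7.40 ft

K_a = 0.3320. P_a = ½ K_a γ H² ⇒ H = √(2P_a/(K_a γ)).
H = √(2×1122/(0.3320×123.4)) = 7.401 ft.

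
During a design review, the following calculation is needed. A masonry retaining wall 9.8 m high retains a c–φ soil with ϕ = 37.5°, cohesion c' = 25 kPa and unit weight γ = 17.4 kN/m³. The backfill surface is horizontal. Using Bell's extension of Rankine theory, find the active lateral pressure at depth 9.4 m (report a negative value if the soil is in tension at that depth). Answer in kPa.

K_a = (1 − sin φ)/(1 + sin φ) = 0.2432.
σ_a = K_a γ z − 2c√K_a = 0.2432×17.4×9.4 − 2×25×0.4931 = 15.12 kPa.

15.1 kPa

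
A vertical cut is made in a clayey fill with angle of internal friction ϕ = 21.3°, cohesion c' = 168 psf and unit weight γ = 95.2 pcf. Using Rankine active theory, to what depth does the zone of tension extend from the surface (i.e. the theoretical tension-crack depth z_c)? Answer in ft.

K_a = tan²(45° − 21.3°/2) = 0.4671; √K_a = 0.6834.
The active pressure is zero where K_a γ z = 2c√K_a, so z_c = 2c/(γ√K_a) = 2×168/(95.2×0.6834) = 5.164 ft.

5.16 ft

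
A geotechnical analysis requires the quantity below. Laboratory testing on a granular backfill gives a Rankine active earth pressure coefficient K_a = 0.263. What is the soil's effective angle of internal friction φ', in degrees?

K_a = tan²(45° − φ/2) ⇒ 45° − φ/2 = arctan(√0.263) = 27.15°.
φ = 2(45° − 27.15°) = 35.70°.

35.7°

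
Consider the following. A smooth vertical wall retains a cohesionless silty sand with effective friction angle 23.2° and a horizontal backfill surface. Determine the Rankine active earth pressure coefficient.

K_a = tan²(45° − φ/2) = tan²(33.40°) = 0.4348.

0.435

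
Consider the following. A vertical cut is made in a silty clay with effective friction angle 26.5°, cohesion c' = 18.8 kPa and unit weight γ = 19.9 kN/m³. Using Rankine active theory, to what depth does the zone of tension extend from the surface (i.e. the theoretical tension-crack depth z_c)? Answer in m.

K_a = tan²(45° − 26.5°/2) = 0.3829; √K_a = 0.6188.
The active pressure is zero where K_a γ z = 2c√K_a, so z_c = 2c/(γ√K_a) = 2×18.8/(19.9×0.6188) = 3.053 m.

3.05 m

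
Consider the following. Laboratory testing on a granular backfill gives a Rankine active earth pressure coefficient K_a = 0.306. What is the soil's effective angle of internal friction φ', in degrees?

32.1°

K_a = tan²(45° − φ/2) ⇒ 45° − φ/2 = arctan(√0.306) = 28.95°.
φ = 2(45° − 28.95°) = 32.10°.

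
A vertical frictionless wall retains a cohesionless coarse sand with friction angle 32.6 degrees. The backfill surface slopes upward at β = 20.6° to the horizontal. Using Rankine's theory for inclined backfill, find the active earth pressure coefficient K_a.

0.368

K_a = cos β · (cos β − √(cos²β − cos²φ)) / (cos β + √(cos²β − cos²φ)).
cos β = 0.9361, cos φ = 0.8425, √(cos²β − cos²φ) = 0.4080.
K_a = 0.9361 × (0.9361 − 0.4080)/(0.9361 + 0.4080) = 0.3677.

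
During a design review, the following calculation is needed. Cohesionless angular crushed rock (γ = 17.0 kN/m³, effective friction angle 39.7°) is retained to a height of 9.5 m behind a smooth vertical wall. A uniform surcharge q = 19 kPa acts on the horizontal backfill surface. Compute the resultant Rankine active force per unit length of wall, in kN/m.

K_a = tan²(45° − φ/2) = 0.2204.
Soil triangle: ½ K_a γ H² = 0.5×0.2204×17.0×9.5² = 169.1 kN/m.
Surcharge rectangle: K_a q H = 0.2204×19×9.5 = 39.79 kN/m.
Total = 169.1 + 39.79 = 208.9 kN/m.

209 kN/m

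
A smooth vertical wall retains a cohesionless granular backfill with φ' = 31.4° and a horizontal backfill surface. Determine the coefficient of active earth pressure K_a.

0.315

K_a = tan²(45° − φ/2) = tan²(29.30°) = 0.3149.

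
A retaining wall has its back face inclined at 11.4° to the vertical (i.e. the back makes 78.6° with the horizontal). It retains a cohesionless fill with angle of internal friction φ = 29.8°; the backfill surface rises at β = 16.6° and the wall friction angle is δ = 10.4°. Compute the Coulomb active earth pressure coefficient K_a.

K_a = sin²(α+φ) / [sin²α · sin(α−δ) · (1 + √{sin(φ+δ)sin(φ−β) / (sin(α−δ)sin(α+β))})²].
With α = 78.6°, φ = 29.8°, δ = 10.4°, β = 16.6°: K_a = 0.5154.

0.515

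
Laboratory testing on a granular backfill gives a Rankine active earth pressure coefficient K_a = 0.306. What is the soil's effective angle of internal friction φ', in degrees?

32.1°

K_a = tan²(45° − φ/2) ⇒ 45° − φ/2 = arctan(√0.306) = 28.95°.
φ = 2(45° − 28.95°) = 32.10°.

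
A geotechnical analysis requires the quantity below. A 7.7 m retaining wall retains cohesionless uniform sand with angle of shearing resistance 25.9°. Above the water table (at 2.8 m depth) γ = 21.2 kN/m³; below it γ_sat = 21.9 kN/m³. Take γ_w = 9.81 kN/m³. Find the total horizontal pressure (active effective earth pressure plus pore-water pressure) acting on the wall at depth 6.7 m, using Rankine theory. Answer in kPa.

80.0 kPa

K_a = (1 − sin φ)/(1 + sin φ) = 0.3920.
γ' = 21.9 − 9.81 = 12.09 kN/m³.
Effective vertical stress at 6.7 m: σ'_v = 21.2×2.8 + 12.09×3.90 = 106.5 kPa.
σ'_h = K_a σ'_v = 0.3920 × 106.5 = 41.75 kPa; u = γ_w × 3.90 = 38.26 kPa.
Total σ_h = 41.75 + 38.26 = 80.01 kPa.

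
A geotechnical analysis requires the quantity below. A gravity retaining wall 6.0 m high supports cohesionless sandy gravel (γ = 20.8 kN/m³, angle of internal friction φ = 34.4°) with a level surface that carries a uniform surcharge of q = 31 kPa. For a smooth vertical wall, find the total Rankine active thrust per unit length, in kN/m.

K_a = tan²(45° − φ/2) = 0.2780.
Soil triangle: ½ K_a γ H² = 0.5×0.2780×20.8×6.0² = 104.1 kN/m.
Surcharge rectangle: K_a q H = 0.2780×31×6.0 = 51.70 kN/m.
Total = 104.1 + 51.70 = 155.8 kN/m.

156 kN/m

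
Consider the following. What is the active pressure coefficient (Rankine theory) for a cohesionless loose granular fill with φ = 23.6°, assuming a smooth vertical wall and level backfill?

K_a = tan²(45° − φ/2) = tan²(33.20°) = 0.4282.

0.428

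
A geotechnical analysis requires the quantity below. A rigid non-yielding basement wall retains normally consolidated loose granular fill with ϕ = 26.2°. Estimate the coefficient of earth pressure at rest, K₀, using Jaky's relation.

0.558

K₀ = 1 − sin φ' = 1 − sin 26.2° = 0.5585.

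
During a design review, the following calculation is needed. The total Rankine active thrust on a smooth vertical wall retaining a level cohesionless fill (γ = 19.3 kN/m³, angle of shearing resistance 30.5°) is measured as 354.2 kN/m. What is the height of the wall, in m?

K_a = 0.3267. P_a = ½ K_a γ H² ⇒ H = √(2P_a/(K_a γ)).
H = √(2×354.2/(0.3267×19.3)) = 10.60 m.

10.6 m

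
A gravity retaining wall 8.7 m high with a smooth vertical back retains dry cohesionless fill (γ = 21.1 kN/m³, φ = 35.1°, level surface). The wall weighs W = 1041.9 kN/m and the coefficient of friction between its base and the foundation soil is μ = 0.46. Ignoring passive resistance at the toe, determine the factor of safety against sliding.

2.22

K_a = tan²(45° − 35.1°/2) = 0.2698.
P_a = ½K_aγH² = 0.5×0.2698×21.1×8.7² = 215.5 kN/m, acting at H/3 = 2.900 m above the base.
FS_sliding = μW / P_a = 0.46×1041.9 / 215.5 = 2.224.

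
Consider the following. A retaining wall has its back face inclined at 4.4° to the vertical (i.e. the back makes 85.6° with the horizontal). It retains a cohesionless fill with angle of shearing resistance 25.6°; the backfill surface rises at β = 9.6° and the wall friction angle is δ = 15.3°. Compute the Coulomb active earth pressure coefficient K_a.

K_a = sin²(α+φ) / [sin²α · sin(α−δ) · (1 + √{sin(φ+δ)sin(φ−β) / (sin(α−δ)sin(α+β))})²].
With α = 85.6°, φ = 25.6°, δ = 15.3°, β = 9.6°: K_a = 0.4487.

0.449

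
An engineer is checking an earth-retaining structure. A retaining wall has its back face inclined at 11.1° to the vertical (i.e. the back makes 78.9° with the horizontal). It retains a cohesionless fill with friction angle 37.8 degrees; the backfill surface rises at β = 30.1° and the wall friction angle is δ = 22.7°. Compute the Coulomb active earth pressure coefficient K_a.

K_a = sin²(α+φ) / [sin²α · sin(α−δ) · (1 + √{sin(φ+δ)sin(φ−β) / (sin(α−δ)sin(α+β))})²].
With α = 78.9°, φ = 37.8°, δ = 22.7°, β = 30.1°: K_a = 0.5198.

0.520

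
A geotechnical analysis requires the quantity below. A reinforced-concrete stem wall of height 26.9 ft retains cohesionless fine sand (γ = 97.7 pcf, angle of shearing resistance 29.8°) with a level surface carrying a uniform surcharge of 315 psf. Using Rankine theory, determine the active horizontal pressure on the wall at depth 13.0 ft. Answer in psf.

K_a = (1 − sin φ)/(1 + sin φ) = 0.3360.
σ_v = γz + q = 97.7 × 13.0 + 315 = 1585 psf.
σ_h = K_a σ_v = 0.3360 × 1585 = 532.6 psf.

533 psf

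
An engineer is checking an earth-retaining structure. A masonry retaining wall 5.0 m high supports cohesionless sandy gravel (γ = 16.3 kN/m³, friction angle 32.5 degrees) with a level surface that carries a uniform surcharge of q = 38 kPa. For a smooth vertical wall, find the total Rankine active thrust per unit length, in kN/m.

119 kN/m

K_a = tan²(45° − φ/2) = 0.3010.
Soil triangle: ½ K_a γ H² = 0.5×0.3010×16.3×5.0² = 61.33 kN/m.
Surcharge rectangle: K_a q H = 0.3010×38×5.0 = 57.19 kN/m.
Total = 61.33 + 57.19 = 118.5 kN/m.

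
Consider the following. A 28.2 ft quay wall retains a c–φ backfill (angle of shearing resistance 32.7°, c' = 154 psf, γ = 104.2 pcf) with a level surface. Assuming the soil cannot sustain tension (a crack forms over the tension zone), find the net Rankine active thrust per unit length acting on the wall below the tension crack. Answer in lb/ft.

8080 lb/ft

K_a = 0.2985; √K_a = 0.5464.
Tension-crack depth z_c = 2c/(γ√K_a) = 2×154/(104.2×0.5464) = 5.410 ft.
σ_a at base = K_a γ H − 2c√K_a = 0.2985×104.2×28.2 − 2×154×0.5464 = 708.8 psf.
P_a = ½ × 708.8 × (H − z_c) = 0.5×708.8×22.79 = 8077 lb/ft.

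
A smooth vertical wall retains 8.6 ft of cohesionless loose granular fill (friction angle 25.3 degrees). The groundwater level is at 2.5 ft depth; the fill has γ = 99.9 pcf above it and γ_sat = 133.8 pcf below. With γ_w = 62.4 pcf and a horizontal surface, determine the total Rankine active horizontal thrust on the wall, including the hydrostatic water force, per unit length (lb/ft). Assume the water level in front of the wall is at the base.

K_a = tan²(45° − φ/2) = 0.4012.
γ' = 133.8 − 62.4 = 71.40 pcf. Depth below WT = 6.1 ft.
σ'_h at WT = K_a γ d_w = 100.2 psf; at base = 100.2 + K_a γ' × 6.1 = 274.9 psf.
P₁ (0–2.5 ft) = ½×100.2×2.5 = 125.2. P₂ (2.5–8.6 ft) = ½(100.2+274.9)×6.1 = 1144.
P_w = ½ γ_w h₂² = 0.5×62.4×6.1² = 1161. Total = 125.2+1144+1161 = 2430 lb/ft.

2430 lb/ft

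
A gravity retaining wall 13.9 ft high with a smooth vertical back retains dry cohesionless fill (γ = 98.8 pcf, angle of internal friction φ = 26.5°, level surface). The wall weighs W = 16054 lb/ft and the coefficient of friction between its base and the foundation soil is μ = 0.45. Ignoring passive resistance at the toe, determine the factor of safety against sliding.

K_a = tan²(45° − 26.5°/2) = 0.3829.
P_a = ½K_aγH² = 0.5×0.3829×98.8×13.9² = 3655 lb/ft, acting at H/3 = 4.633 ft above the base.
FS_sliding = μW / P_a = 0.45×16054 / 3655 = 1.977.

1.98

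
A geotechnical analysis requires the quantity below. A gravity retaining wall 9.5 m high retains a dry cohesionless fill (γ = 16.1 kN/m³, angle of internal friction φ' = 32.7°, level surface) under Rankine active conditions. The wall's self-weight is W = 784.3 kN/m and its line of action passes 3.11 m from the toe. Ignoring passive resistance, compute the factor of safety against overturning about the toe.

K_a = tan²(45° − 32.7°/2) = 0.2985.
P_a = ½K_aγH² = 0.5×0.2985×16.1×9.5² = 216.9 kN/m, acting at H/3 = 3.167 m above the base.
Overturning moment M_o = P_a × H/3 = 216.9 × 3.167 = 686.7.
Resisting moment M_r = W × 3.11 = 784.3 × 3.11 = 2439.
FS_overturning = M_r/M_o = 2439/686.7 = 3.552.

3.55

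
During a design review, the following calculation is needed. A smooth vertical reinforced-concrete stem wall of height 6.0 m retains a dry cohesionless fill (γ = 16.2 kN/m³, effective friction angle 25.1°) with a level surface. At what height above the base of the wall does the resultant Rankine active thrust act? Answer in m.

K_a = 0.4043.
The pressure distribution is triangular, so the resultant acts at H/3 above the base = 6.0/3 = 2.000 m.

2.00 m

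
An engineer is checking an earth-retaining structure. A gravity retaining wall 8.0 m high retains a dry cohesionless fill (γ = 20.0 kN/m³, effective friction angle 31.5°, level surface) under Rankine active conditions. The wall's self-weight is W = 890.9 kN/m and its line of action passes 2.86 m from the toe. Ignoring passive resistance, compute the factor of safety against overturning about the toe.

4.76

K_a = tan²(45° − 31.5°/2) = 0.3136.
P_a = ½K_aγH² = 0.5×0.3136×20.0×8.0² = 200.7 kN/m, acting at H/3 = 2.667 m above the base.
Overturning moment M_o = P_a × H/3 = 200.7 × 2.667 = 535.3.
Resisting moment M_r = W × 2.86 = 890.9 × 2.86 = 2548.
FS_overturning = M_r/M_o = 2548/535.3 = 4.760.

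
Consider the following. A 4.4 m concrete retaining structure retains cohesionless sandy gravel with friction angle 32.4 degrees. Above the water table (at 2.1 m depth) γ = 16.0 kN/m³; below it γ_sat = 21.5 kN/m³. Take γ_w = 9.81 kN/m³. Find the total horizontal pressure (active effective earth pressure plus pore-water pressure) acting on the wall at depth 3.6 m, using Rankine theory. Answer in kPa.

30.2 kPa

K_a = (1 − sin φ)/(1 + sin φ) = 0.3022.
γ' = 21.5 − 9.81 = 11.69 kN/m³.
Effective vertical stress at 3.6 m: σ'_v = 16.0×2.1 + 11.69×1.50 = 51.14 kPa.
σ'_h = K_a σ'_v = 0.3022 × 51.14 = 15.45 kPa; u = γ_w × 1.50 = 14.71 kPa.
Total σ_h = 15.45 + 14.71 = 30.17 kPa.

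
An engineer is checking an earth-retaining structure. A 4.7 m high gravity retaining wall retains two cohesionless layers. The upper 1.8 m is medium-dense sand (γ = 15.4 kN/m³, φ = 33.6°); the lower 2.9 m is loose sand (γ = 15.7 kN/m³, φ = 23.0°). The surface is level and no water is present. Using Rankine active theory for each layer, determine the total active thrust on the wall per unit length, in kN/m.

K_a1 = tan²(45°−33.6°/2) = 0.2875; K_a2 = tan²(45°−23.0°/2) = 0.4381.
Layer 1: σ at base = K_a1 γ₁ h₁ = 7.970 kPa; P₁ = ½×7.970×1.8 = 7.173.
Layer 2: σ_v at top = γ₁h₁ = 27.72; σ_h top = K_a2×27.72 = 12.14; σ_h base = K_a2×(27.72+15.7×2.9) = 32.09.
P₂ = ½(12.14+32.09)×2.9 = 64.14. Total P_a = 7.173+64.14 = 71.31 kN/m.

71.3 kN/m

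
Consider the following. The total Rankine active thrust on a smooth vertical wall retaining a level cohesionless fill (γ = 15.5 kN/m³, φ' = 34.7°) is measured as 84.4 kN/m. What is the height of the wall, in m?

6.30 m

K_a = 0.2745. P_a = ½ K_a γ H² ⇒ H = √(2P_a/(K_a γ)).
H = √(2×84.4/(0.2745×15.5)) = 6.299 m.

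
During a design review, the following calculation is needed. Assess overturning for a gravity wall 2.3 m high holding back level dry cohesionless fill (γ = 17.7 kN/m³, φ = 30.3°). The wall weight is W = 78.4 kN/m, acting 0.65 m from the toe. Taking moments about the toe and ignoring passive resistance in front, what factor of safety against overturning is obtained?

K_a = tan²(45° − 30.3°/2) = 0.3293.
P_a = ½K_aγH² = 0.5×0.3293×17.7×2.3² = 15.42 kN/m, acting at H/3 = 0.7667 m above the base.
Overturning moment M_o = P_a × H/3 = 15.42 × 0.7667 = 11.82.
Resisting moment M_r = W × 0.65 = 78.4 × 0.65 = 50.96.
FS_overturning = M_r/M_o = 50.96/11.82 = 4.311.

4.31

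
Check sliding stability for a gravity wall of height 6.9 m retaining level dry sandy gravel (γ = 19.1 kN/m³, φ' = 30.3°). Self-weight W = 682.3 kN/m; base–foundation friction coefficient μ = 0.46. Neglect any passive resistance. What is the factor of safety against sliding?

K_a = tan²(45° − 30.3°/2) = 0.3293.
P_a = ½K_aγH² = 0.5×0.3293×19.1×6.9² = 149.7 kN/m, acting at H/3 = 2.300 m above the base.
FS_sliding = μW / P_a = 0.46×682.3 / 149.7 = 2.096.

2.10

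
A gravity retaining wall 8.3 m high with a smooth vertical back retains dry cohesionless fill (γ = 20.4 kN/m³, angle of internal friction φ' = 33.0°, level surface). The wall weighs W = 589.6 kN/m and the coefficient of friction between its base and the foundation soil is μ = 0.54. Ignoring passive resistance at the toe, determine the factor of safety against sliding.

K_a = tan²(45° − 33.0°/2) = 0.2948.
P_a = ½K_aγH² = 0.5×0.2948×20.4×8.3² = 207.2 kN/m, acting at H/3 = 2.767 m above the base.
FS_sliding = μW / P_a = 0.54×589.6 / 207.2 = 1.537.

1.54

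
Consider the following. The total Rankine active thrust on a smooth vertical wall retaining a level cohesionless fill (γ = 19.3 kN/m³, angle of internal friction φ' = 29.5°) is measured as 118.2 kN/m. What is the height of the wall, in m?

6.00 m

K_a = 0.3401. P_a = ½ K_a γ H² ⇒ H = √(2P_a/(K_a γ)).
H = √(2×118.2/(0.3401×19.3)) = 6.001 m.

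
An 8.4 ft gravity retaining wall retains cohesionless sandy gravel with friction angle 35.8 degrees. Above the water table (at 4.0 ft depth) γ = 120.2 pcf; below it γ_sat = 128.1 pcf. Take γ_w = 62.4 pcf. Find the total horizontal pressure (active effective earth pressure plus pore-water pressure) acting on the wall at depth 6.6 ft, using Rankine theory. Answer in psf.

K_a = (1 − sin φ)/(1 + sin φ) = 0.2619.
γ' = 128.1 − 62.4 = 65.70 pcf.
Effective vertical stress at 6.6 ft: σ'_v = 120.2×4.0 + 65.70×2.60 = 651.6 psf.
σ'_h = K_a σ'_v = 0.2619 × 651.6 = 170.6 psf; u = γ_w × 2.60 = 162.2 psf.
Total σ_h = 170.6 + 162.2 = 332.9 psf.

333 psf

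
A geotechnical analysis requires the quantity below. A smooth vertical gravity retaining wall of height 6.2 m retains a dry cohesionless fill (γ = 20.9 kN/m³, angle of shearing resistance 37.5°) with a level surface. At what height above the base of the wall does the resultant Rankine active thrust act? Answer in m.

K_a = 0.2432.
The pressure distribution is triangular, so the resultant acts at H/3 above the base = 6.2/3 = 2.067 m.

2.07 m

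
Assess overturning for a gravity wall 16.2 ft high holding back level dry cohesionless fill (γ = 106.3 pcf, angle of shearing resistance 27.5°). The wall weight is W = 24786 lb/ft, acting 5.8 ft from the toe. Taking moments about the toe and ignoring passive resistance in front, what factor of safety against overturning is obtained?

K_a = tan²(45° − 27.5°/2) = 0.3682.
P_a = ½K_aγH² = 0.5×0.3682×106.3×16.2² = 5136 lb/ft, acting at H/3 = 5.400 ft above the base.
Overturning moment M_o = P_a × H/3 = 5136 × 5.400 = 27740.
Resisting moment M_r = W × 5.8 = 24786 × 5.8 = 143800.
FS_overturning = M_r/M_o = 143800/27740 = 5.183.

5.18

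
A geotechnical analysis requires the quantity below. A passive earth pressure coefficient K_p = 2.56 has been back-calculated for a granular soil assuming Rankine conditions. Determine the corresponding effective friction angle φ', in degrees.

26.0°

K_p = (1+sin φ)/(1−sin φ) ⇒ sin φ = (K_p − 1)/(K_p + 1) = 0.4382.
φ = arcsin(0.4382) = 25.99°.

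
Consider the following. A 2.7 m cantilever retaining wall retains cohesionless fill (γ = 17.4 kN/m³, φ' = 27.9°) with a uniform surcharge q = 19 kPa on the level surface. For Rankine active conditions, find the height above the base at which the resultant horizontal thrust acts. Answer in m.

1.10 m

K_a = 0.3625.
Triangular part P₁ = ½K_aγH² = 22.99 at H/3 = 0.9000 m; rectangular part P₂ = K_a q H = 18.59 at H/2 = 1.350 m.
ȳ = (P₁·0.9000 + P₂·1.350)/(P₁+P₂) = 1.101 m.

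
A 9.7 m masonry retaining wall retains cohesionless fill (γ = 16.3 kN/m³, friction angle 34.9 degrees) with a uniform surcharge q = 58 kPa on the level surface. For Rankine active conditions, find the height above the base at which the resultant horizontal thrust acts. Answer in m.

3.92 m

K_a = 0.2721.
Triangular part P₁ = ½K_aγH² = 208.7 at H/3 = 3.233 m; rectangular part P₂ = K_a q H = 153.1 at H/2 = 4.850 m.
ȳ = (P₁·3.233 + P₂·4.850)/(P₁+P₂) = 3.917 m.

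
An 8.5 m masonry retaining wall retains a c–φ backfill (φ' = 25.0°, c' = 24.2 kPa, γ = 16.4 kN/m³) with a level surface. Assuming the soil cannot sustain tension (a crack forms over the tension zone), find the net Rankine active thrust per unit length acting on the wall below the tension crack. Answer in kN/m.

K_a = 0.4059; √K_a = 0.6371.
Tension-crack depth z_c = 2c/(γ√K_a) = 2×24.2/(16.4×0.6371) = 4.632 m.
σ_a at base = K_a γ H − 2c√K_a = 0.4059×16.4×8.5 − 2×24.2×0.6371 = 25.74 kPa.
P_a = ½ × 25.74 × (H − z_c) = 0.5×25.74×3.868 = 49.78 kN/m.

49.8 kN/m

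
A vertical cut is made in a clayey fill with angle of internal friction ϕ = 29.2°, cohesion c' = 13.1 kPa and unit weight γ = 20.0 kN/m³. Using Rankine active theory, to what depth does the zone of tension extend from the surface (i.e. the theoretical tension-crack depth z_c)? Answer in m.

K_a = tan²(45° − 29.2°/2) = 0.3442; √K_a = 0.5867.
The active pressure is zero where K_a γ z = 2c√K_a, so z_c = 2c/(γ√K_a) = 2×13.1/(20.0×0.5867) = 2.233 m.

2.23 m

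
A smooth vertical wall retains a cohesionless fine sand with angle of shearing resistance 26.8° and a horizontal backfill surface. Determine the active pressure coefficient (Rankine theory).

K_a = (1 − sin φ)/(1 + sin φ) = (1 − sin 26.8°)/(1 + sin 26.8°) = 0.3785.

0.378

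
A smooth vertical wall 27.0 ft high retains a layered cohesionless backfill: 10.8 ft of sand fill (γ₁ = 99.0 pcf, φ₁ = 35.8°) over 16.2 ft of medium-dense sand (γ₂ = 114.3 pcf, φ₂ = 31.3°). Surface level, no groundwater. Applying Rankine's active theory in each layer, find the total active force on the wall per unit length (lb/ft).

11700 lb/ft

K_a1 = tan²(45°−35.8°/2) = 0.2619; K_a2 = tan²(45°−31.3°/2) = 0.3162.
Layer 1: σ at base = K_a1 γ₁ h₁ = 280.0 psf; P₁ = ½×280.0×10.8 = 1512.
Layer 2: σ_v at top = γ₁h₁ = 1069; σ_h top = K_a2×1069 = 338.1; σ_h base = K_a2×(1069+114.3×16.2) = 923.6.
P₂ = ½(338.1+923.6)×16.2 = 10220. Total P_a = 1512+10220 = 11730 lb/ft.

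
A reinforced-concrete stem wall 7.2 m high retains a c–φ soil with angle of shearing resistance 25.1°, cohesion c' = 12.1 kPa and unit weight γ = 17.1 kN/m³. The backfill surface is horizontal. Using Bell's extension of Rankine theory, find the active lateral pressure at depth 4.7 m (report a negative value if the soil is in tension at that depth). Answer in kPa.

K_a = (1 − sin φ)/(1 + sin φ) = 0.4043.
σ_a = K_a γ z − 2c√K_a = 0.4043×17.1×4.7 − 2×12.1×0.6358 = 17.11 kPa.

17.1 kPa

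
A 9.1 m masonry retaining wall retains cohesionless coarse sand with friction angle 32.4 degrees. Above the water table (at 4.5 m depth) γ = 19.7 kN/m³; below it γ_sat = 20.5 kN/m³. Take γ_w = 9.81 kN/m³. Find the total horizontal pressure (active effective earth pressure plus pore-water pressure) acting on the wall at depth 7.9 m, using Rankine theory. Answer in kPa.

K_a = (1 − sin φ)/(1 + sin φ) = 0.3022.
γ' = 20.5 − 9.81 = 10.69 kN/m³.
Effective vertical stress at 7.9 m: σ'_v = 19.7×4.5 + 10.69×3.40 = 125.0 kPa.
σ'_h = K_a σ'_v = 0.3022 × 125.0 = 37.78 kPa; u = γ_w × 3.40 = 33.35 kPa.
Total σ_h = 37.78 + 33.35 = 71.13 kPa.

71.1 kPa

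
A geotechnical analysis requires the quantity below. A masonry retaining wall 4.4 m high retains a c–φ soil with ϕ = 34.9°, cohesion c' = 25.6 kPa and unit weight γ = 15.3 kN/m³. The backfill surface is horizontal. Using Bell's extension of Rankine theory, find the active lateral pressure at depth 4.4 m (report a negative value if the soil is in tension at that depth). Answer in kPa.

K_a = (1 − sin φ)/(1 + sin φ) = 0.2721.
σ_a = K_a γ z − 2c√K_a = 0.2721×15.3×4.4 − 2×25.6×0.5217 = -8.389 kPa.

-8.39 kPa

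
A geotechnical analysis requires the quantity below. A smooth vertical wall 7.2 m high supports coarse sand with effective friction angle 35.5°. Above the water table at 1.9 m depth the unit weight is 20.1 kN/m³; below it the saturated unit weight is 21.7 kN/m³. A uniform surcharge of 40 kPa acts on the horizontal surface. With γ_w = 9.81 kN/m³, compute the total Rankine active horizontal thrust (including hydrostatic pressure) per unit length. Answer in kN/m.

322 kN/m

K_a = tan²(45° − φ/2) = 0.2653.
γ' = 21.7 − 9.81 = 11.89 kN/m³. h₂ = H − d_w = 5.3 m.
σ'_h: at surface K_a·q = 10.61; at WT K_a(q+γd_w) = 20.74; at base K_a(q+γd_w+γ'h₂) = 37.46 kPa.
P₁ = ½(10.61+20.74)×1.9 = 29.78; P₂ = ½(20.74+37.46)×5.3 = 154.2; P_w = ½γ_w h₂² = 137.8.
Total = 29.78+154.2+137.8 = 321.8 kN/m.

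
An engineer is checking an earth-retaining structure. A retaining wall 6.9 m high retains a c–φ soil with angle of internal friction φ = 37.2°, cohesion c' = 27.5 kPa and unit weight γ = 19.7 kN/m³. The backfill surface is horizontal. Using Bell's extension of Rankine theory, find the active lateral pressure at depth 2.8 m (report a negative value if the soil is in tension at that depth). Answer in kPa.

K_a = (1 − sin φ)/(1 + sin φ) = 0.2464.
σ_a = K_a γ z − 2c√K_a = 0.2464×19.7×2.8 − 2×27.5×0.4964 = -13.71 kPa.

-13.7 kPa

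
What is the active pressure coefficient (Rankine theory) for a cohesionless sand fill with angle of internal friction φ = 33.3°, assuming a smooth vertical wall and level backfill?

0.291

K_a = tan²(45° − φ/2) = tan²(28.35°) = 0.2911.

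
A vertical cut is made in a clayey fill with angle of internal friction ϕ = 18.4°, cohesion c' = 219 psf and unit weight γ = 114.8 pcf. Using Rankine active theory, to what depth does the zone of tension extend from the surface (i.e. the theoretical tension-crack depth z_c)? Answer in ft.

5.29 ft

K_a = tan²(45° − 18.4°/2) = 0.5202; √K_a = 0.7212.
The active pressure is zero where K_a γ z = 2c√K_a, so z_c = 2c/(γ√K_a) = 2×219/(114.8×0.7212) = 5.290 ft.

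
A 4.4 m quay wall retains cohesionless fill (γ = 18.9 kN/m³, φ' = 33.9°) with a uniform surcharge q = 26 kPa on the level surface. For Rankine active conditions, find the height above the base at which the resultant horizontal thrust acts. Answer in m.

K_a = 0.2839.
Triangular part P₁ = ½K_aγH² = 51.94 at H/3 = 1.467 m; rectangular part P₂ = K_a q H = 32.48 at H/2 = 2.200 m.
ȳ = (P₁·1.467 + P₂·2.200)/(P₁+P₂) = 1.749 m.

1.75 m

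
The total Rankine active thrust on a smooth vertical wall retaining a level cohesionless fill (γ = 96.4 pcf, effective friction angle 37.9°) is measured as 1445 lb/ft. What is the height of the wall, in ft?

K_a = 0.2389. P_a = ½ K_a γ H² ⇒ H = √(2P_a/(K_a γ)).
H = √(2×1445/(0.2389×96.4)) = 11.20 ft.

11.2 ft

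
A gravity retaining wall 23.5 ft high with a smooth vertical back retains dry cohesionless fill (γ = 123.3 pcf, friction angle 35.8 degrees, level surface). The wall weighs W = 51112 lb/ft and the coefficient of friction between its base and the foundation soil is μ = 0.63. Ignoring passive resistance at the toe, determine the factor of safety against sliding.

3.61

K_a = tan²(45° − 35.8°/2) = 0.2619.
P_a = ½K_aγH² = 0.5×0.2619×123.3×23.5² = 8915 lb/ft, acting at H/3 = 7.833 ft above the base.
FS_sliding = μW / P_a = 0.63×51112 / 8915 = 3.612.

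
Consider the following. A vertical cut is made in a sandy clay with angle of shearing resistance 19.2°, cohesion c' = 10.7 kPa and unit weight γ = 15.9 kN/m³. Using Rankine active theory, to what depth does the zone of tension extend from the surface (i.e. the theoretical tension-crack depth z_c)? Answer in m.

K_a = tan²(45° − 19.2°/2) = 0.5050; √K_a = 0.7107.
The active pressure is zero where K_a γ z = 2c√K_a, so z_c = 2c/(γ√K_a) = 2×10.7/(15.9×0.7107) = 1.894 m.

1.89 m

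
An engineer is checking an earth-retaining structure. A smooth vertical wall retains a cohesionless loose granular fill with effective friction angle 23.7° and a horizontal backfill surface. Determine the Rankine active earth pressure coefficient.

0.427

K_a = tan²(45° − φ/2) = tan²(33.15°) = 0.4266.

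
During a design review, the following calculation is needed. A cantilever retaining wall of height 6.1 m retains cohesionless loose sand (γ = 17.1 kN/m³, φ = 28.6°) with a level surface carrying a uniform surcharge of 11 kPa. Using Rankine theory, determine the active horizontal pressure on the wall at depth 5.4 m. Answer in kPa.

K_a = (1 − sin φ)/(1 + sin φ) = 0.3525.
σ_v = γz + q = 17.1 × 5.4 + 11 = 103.3 kPa.
σ_h = K_a σ_v = 0.3525 × 103.3 = 36.43 kPa.

36.4 kPa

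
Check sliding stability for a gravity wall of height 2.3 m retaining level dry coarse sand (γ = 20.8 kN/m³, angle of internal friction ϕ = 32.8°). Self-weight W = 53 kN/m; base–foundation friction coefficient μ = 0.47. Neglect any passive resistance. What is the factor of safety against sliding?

K_a = tan²(45° − 32.8°/2) = 0.2973.
P_a = ½K_aγH² = 0.5×0.2973×20.8×2.3² = 16.35 kN/m, acting at H/3 = 0.7667 m above the base.
FS_sliding = μW / P_a = 0.47×53 / 16.35 = 1.523.

1.52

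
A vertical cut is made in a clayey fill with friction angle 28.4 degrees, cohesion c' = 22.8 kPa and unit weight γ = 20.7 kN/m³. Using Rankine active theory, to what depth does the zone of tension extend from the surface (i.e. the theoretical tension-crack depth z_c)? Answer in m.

3.70 m

K_a = tan²(45° − 28.4°/2) = 0.3554; √K_a = 0.5961.
The active pressure is zero where K_a γ z = 2c√K_a, so z_c = 2c/(γ√K_a) = 2×22.8/(20.7×0.5961) = 3.695 m.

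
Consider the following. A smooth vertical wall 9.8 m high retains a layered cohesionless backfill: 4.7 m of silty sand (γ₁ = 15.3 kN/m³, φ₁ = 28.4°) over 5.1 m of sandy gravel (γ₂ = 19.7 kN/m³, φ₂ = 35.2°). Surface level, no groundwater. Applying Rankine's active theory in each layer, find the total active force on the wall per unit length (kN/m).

K_a1 = tan²(45°−28.4°/2) = 0.3554; K_a2 = tan²(45°−35.2°/2) = 0.2687.
Layer 1: σ at base = K_a1 γ₁ h₁ = 25.55 kPa; P₁ = ½×25.55×4.7 = 60.05.
Layer 2: σ_v at top = γ₁h₁ = 71.91; σ_h top = K_a2×71.91 = 19.32; σ_h base = K_a2×(71.91+19.7×5.1) = 46.32.
P₂ = ½(19.32+46.32)×5.1 = 167.4. Total P_a = 60.05+167.4 = 227.4 kN/m.

227 kN/m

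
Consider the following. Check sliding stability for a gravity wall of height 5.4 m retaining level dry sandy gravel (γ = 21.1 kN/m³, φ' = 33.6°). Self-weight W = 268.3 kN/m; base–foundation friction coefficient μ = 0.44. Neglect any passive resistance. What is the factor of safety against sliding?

K_a = tan²(45° − 33.6°/2) = 0.2875.
P_a = ½K_aγH² = 0.5×0.2875×21.1×5.4² = 88.45 kN/m, acting at H/3 = 1.800 m above the base.
FS_sliding = μW / P_a = 0.44×268.3 / 88.45 = 1.335.

1.33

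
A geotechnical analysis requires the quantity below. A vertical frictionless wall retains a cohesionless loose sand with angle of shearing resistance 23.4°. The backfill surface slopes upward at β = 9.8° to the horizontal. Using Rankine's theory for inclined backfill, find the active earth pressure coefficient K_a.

0.459

K_a = cos β · (cos β − √(cos²β − cos²φ)) / (cos β + √(cos²β − cos²φ)).
cos β = 0.9854, cos φ = 0.9178, √(cos²β − cos²φ) = 0.3588.
K_a = 0.9854 × (0.9854 − 0.3588)/(0.9854 + 0.3588) = 0.4593.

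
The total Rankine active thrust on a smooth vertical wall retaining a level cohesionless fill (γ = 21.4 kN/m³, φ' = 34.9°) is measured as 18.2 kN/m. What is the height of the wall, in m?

2.50 m

K_a = 0.2721. P_a = ½ K_a γ H² ⇒ H = √(2P_a/(K_a γ)).
H = √(2×18.2/(0.2721×21.4)) = 2.500 m.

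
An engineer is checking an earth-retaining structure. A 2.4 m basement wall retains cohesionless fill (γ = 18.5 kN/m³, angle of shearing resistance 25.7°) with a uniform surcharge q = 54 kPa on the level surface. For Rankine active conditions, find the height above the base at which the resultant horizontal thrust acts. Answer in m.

K_a = 0.3950.
Triangular part P₁ = ½K_aγH² = 21.05 at H/3 = 0.8000 m; rectangular part P₂ = K_a q H = 51.20 at H/2 = 1.200 m.
ȳ = (P₁·0.8000 + P₂·1.200)/(P₁+P₂) = 1.083 m.

1.08 m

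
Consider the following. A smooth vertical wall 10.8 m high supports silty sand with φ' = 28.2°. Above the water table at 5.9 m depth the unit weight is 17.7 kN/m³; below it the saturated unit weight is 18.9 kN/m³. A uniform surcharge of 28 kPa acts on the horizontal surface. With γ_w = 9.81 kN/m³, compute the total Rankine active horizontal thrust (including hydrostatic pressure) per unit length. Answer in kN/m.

K_a = tan²(45° − φ/2) = 0.3582.
γ' = 18.9 − 9.81 = 9.090 kN/m³. h₂ = H − d_w = 4.9 m.
σ'_h: at surface K_a·q = 10.03; at WT K_a(q+γd_w) = 47.43; at base K_a(q+γd_w+γ'h₂) = 63.39 kPa.
P₁ = ½(10.03+47.43)×5.9 = 169.5; P₂ = ½(47.43+63.39)×4.9 = 271.5; P_w = ½γ_w h₂² = 117.8.
Total = 169.5+271.5+117.8 = 558.8 kN/m.

559 kN/m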